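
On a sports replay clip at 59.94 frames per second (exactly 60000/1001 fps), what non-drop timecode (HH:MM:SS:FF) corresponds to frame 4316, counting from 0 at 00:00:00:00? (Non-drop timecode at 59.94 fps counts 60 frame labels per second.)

4316 ÷ 60 = 71 full seconds, remainder 56 frames.
71 s = 0 h 1 min 11 s.
Timecode: 00:01:11:56.

00:01:11:56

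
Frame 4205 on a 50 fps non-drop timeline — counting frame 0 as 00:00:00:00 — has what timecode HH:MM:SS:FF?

4205 ÷ 50 = 84 full seconds, remainder 5 frames.
84 s = 0 h 1 min 24 s.
Timecode: 00:01:24:05.

00:01:24:05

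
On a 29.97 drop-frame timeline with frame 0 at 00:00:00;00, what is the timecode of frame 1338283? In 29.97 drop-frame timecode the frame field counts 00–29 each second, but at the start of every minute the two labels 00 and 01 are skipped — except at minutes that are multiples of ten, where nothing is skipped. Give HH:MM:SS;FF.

Ten DF minutes hold 17982 frames, so frame 1338283 lies in block 74 (frames 1330668–1348649) with 7615 frames into that block.
The block's first minute is 1800 frames and the rest 1798 each; 7615 frames reaches minute 4, so 74 × 18 + 4 × 2 = 1340 labels have been skipped so far.
Adding those back, label number 1338283 + 1340 = 1339623 at 30 labels/s is 44654 s + 3 f = 12 h 24 min 14 s frame 3, i.e. 12:24:14;03.

12:24:14;03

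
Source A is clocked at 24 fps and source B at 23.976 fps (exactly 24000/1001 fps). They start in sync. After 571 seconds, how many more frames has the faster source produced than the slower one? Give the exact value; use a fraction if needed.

A emits 24 × 571 = 13704 frames; B emits 24000/1001 × 571 = 13704000/1001.
Difference = 13704/1001 frames (≈ 13.6903); B is behind A.

13704/1001 frames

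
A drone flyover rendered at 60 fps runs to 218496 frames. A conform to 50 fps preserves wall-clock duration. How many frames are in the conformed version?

182080 frames

Target frames = source frames × (target rate / source rate) = 218496 × (50)/(60) = 218496 × 5/6 = 182080.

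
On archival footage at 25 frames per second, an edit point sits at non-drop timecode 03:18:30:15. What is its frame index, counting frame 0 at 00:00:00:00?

Total seconds to the label: (3 × 3600 + 18 × 60 + 30) = 11910.
Frame index = 11910 × 25 + 15 = 297765.

frame 297765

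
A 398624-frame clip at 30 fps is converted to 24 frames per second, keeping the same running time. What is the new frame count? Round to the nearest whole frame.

Frames at target rate = 398624 × (24) / (30) = 1594496/5 ≈ 318899.200.
Nearest whole frame: 318899.

318899 frames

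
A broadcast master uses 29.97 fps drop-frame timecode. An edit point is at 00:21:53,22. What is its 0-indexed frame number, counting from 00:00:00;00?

Complete 10-minute blocks: 2, each 17982 frames → 35964.
Remaining 1 whole minute in the current block: 1800 + 0 × 1798 = 1800 frames.
Within the current minute: 53 × 30 + 22 − 2 = 1610 (labels ;00/;01 skipped at this minute). Total = 35964 + 1800 + 1610 = 39374.

39374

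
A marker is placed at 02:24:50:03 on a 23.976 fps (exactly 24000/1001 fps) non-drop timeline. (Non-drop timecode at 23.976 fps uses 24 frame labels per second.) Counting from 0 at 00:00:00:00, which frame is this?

208563

Total seconds to the label: (2 × 3600 + 24 × 60 + 50) = 8690.
Frame index = 8690 × 24 + 3 = 208563.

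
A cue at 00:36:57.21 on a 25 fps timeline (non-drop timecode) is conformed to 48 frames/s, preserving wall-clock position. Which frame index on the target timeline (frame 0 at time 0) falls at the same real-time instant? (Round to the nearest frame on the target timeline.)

Source frame index: (0×3600 + 36×60 + 57) × 25 + 21 = 55446.
Real time: 55446 / (25) = 55446/25 s.
Target frame: (55446/25) × (48) = 2661408/25 ≈ 106456.320 → 106456.

frame 106456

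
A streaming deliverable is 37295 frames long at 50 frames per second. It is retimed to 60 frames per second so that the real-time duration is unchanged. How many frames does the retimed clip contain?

Target frames = source frames × (target rate / source rate) = 37295 × (60)/(50) = 37295 × 6/5 = 44754.

44754 frames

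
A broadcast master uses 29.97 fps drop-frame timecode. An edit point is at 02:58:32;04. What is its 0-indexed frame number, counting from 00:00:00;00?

Complete 10-minute blocks: 17, each 17982 frames → 305694.
Remaining 8 whole minutes in the current block: 1800 + 7 × 1798 = 14386 frames.
Within the current minute: 32 × 30 + 4 − 2 = 962 (labels ;00/;01 skipped at this minute). Total = 305694 + 14386 + 962 = 321042.

321042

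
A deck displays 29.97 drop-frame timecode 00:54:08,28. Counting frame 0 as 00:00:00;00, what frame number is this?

97370

As if non-drop at 30 labels/s: (0 × 3600 + 54 × 60 + 8) × 30 + 28 = 97468.
Minute boundaries passed: 54; those not divisible by 10: 54 − 5 = 49; dropped labels = 2 × 49 = 98.
Actual frame index = 97468 − 98 = 97370.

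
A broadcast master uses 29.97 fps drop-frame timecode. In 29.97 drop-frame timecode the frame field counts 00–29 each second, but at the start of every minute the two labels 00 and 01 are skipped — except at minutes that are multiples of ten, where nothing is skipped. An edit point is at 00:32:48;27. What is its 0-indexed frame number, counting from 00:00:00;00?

Complete 10-minute blocks: 3, each 17982 frames → 53946.
Remaining 2 whole minutes in the current block: 1800 + 1 × 1798 = 3598 frames.
Within the current minute: 48 × 30 + 27 − 2 = 1465 (labels ;00/;01 skipped at this minute). Total = 53946 + 3598 + 1465 = 59009.

59009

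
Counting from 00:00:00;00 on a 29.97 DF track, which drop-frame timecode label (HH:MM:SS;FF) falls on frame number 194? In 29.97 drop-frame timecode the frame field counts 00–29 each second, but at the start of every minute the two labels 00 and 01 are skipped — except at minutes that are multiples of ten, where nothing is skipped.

00:00:06;14

Each 10-minute DF block holds 10 × 60 × 30 − 9 × 2 = 17982 frames. 194 ÷ 17982 → 0 full blocks, remainder 194.
Within the partial block the first minute is 1800 frames and each further minute 1798, so 0 further minute boundaries passed. Total skipped labels = 18 × 0 + 2 × 0 = 0.
Non-drop label index = 194 + 0 = 194; at 30 labels/s that is 00:00:06:14, i.e. DF 00:00:06;14.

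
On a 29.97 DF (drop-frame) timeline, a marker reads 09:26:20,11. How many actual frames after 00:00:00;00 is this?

As if non-drop at 30 labels/s: (9 × 3600 + 26 × 60 + 20) × 30 + 11 = 1019411.
Minute boundaries passed: 566; those not divisible by 10: 566 − 56 = 510; dropped labels = 2 × 510 = 1020.
Actual frame index = 1019411 − 1020 = 1018391.

1018391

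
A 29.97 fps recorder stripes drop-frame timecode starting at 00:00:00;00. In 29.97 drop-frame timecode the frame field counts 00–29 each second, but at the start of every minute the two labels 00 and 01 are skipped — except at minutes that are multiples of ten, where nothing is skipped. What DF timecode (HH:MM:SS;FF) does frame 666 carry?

Each 10-minute DF block holds 10 × 60 × 30 − 9 × 2 = 17982 frames. 666 ÷ 17982 → 0 full blocks, remainder 666.
Within the partial block the first minute is 1800 frames and each further minute 1798, so 0 further minute boundaries passed. Total skipped labels = 18 × 0 + 2 × 0 = 0.
Non-drop label index = 666 + 0 = 666; at 30 labels/s that is 00:00:22:06, i.e. DF 00:00:22;06.

00:00:22;06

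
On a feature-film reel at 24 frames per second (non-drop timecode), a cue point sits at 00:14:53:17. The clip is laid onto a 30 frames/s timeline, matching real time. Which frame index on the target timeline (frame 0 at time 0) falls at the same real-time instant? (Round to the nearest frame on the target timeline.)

Source frame index: (0×3600 + 14×60 + 53) × 24 + 17 = 21449.
Real time: 21449 / (24) = 21449/24 s.
Target frame: (21449/24) × (30) = 107245/4 ≈ 26811.250 → 26811.

frame 26811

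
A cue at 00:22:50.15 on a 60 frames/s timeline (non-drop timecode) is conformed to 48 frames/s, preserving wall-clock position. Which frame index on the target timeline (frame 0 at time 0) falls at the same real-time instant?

frame 65772

Source frame index: (0×3600 + 22×60 + 50) × 60 + 15 = 82215.
Real time: 82215 / (60) = 5481/4 s.
Target frame: (5481/4) × (48) = 65772.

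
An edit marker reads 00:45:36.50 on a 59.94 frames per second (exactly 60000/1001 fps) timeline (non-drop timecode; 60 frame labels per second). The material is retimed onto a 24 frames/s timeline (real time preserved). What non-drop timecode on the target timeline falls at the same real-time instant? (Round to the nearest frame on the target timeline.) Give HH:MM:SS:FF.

Source frame index: (0×3600 + 45×60 + 36) × 60 + 50 = 164210.
Real time: 164210 / (60000/1001) = 16437421/6000 s.
Target frame: (16437421/6000) × (24) = 16437421/250 ≈ 65749.684 → 65750.
At 24 labels/s: frame 65750 → 00:45:39:14.

00:45:39:14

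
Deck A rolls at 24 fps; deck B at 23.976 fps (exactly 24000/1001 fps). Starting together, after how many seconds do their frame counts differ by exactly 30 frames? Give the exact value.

1251.25 seconds

The gap grows by |24000/1001 − 24| = 24/1001 frames per second.
Time for a 30-frame gap: 30 ÷ (24/1001) = 1251.25 s.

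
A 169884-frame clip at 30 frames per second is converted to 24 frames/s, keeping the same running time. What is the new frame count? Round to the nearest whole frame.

135907 frames

Frames at target rate = 169884 × (24) / (30) = 679536/5 ≈ 135907.200.
Nearest whole frame: 135907.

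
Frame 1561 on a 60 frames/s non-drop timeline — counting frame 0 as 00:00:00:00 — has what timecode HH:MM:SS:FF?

1561 ÷ 60 = 26 full seconds, remainder 1 frame.
26 s = 0 h 0 min 26 s.
Timecode: 00:00:26:01.

00:00:26:01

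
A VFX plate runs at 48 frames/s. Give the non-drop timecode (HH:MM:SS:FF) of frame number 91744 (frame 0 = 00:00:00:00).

91744 ÷ 48 = 1911 full seconds, remainder 16 frames.
1911 s = 0 h 31 min 51 s.
Timecode: 00:31:51:16.

00:31:51:16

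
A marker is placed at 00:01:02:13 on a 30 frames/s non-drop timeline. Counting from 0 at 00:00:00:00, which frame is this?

1873

Total seconds to the label: (0 × 3600 + 1 × 60 + 2) = 62.
Frame index = 62 × 30 + 13 = 1873.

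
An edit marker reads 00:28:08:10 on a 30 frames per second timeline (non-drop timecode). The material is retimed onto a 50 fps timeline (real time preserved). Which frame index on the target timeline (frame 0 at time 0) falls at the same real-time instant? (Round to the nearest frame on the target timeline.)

Source frame index: (0×3600 + 28×60 + 8) × 30 + 10 = 50650.
Real time: 50650 / (30) = 5065/3 s.
Target frame: (5065/3) × (50) = 253250/3 ≈ 84416.667 → 84417.

frame 84417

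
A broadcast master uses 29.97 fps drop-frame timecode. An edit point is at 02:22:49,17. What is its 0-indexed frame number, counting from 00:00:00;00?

256831

As if non-drop at 30 labels/s: (2 × 3600 + 22 × 60 + 49) × 30 + 17 = 257087.
Minute boundaries passed: 142; those not divisible by 10: 142 − 14 = 128; dropped labels = 2 × 128 = 256.
Actual frame index = 257087 − 256 = 256831.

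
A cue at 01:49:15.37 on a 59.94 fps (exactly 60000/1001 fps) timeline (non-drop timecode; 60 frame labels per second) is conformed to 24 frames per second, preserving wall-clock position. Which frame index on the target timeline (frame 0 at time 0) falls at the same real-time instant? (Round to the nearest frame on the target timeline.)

Source frame index: (1×3600 + 49×60 + 15) × 60 + 37 = 393337.
Real time: 393337 / (60000/1001) = 393730337/60000 s.
Target frame: (393730337/60000) × (24) = 393730337/2500 ≈ 157492.135 → 157492.

frame 157492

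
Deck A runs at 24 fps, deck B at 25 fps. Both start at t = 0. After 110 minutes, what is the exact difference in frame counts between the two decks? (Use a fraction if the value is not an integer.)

6600 frames

110 min = 6600 s.
A emits 24 × 6600 = 158400 frames; B emits 25 × 6600 = 165000.
Difference = 6600 frames; B is ahead of A.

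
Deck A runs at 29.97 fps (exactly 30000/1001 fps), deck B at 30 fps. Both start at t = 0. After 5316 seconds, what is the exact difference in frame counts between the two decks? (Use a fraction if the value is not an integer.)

159480/1001 frames

A emits 30000/1001 × 5316 = 159480000/1001 frames; B emits 30 × 5316 = 159480.
Difference = 159480/1001 frames (≈ 159.3207); B is ahead of A.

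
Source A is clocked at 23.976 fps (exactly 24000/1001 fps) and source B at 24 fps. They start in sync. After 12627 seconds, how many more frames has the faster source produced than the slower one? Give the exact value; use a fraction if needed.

A emits 24000/1001 × 12627 = 303048000/1001 frames; B emits 24 × 12627 = 303048.
Difference = 303048/1001 frames (≈ 302.7453); B is ahead of A.

303048/1001 frames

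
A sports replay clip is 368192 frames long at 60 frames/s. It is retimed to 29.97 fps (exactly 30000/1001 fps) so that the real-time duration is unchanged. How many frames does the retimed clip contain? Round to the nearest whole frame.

Frames at target rate = 368192 × (30000/1001) / (60) = 16736000/91 ≈ 183912.088.
Nearest whole frame: 183912.

183912 frames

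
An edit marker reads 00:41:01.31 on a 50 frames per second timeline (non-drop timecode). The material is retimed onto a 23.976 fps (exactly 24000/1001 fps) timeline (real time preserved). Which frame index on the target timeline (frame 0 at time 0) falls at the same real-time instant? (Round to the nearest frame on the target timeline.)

frame 59020

Source frame index: (0×3600 + 41×60 + 1) × 50 + 31 = 123081.
Real time: 123081 / (50) = 123081/50 s.
Target frame: (123081/50) × (24000/1001) = 8439840/143 ≈ 59019.860 → 59020.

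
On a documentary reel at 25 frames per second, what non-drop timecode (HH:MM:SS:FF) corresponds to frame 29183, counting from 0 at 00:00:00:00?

00:19:27:08

29183 ÷ 25 = 1167 full seconds, remainder 8 frames.
1167 s = 0 h 19 min 27 s.
Timecode: 00:19:27:08.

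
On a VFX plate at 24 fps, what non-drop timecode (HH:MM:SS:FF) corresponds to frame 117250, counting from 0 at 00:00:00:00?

01:21:25:10

117250 ÷ 24 = 4885 full seconds, remainder 10 frames.
4885 s = 1 h 21 min 25 s.
Timecode: 01:21:25:10.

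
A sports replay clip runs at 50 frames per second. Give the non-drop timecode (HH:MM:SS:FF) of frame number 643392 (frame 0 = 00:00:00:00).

03:34:27:42

643392 ÷ 50 = 12867 full seconds, remainder 42 frames.
12867 s = 3 h 34 min 27 s.
Timecode: 03:34:27:42.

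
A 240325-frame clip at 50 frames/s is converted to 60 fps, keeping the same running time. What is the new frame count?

288390 frames

Target frames = source frames × (target rate / source rate) = 240325 × (60)/(50) = 240325 × 6/5 = 288390.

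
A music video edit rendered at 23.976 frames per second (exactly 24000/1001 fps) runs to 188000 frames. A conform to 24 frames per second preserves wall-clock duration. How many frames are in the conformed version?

188188 frames

Target frames = source frames × (target rate / source rate) = 188000 × (24)/(24000/1001) = 188000 × 1001/1000 = 188188.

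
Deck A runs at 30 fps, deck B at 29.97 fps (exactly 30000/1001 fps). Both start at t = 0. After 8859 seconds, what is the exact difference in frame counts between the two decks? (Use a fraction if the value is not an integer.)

A emits 30 × 8859 = 265770 frames; B emits 30000/1001 × 8859 = 265770000/1001.
Difference = 265770/1001 frames (≈ 265.5045); B is behind A.

265770/1001 frames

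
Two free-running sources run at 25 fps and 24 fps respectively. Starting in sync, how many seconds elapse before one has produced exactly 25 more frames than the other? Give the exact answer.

The gap grows by |24 − 25| = 1 frame per second.
Time for a 25-frame gap: 25 ÷ (1) = 25 s.

25 seconds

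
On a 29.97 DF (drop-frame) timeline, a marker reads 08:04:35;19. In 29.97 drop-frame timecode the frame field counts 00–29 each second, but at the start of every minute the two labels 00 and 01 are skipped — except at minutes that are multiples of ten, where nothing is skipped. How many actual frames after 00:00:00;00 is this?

As if non-drop at 30 labels/s: (8 × 3600 + 4 × 60 + 35) × 30 + 19 = 872269.
Minute boundaries passed: 484; those not divisible by 10: 484 − 48 = 436; dropped labels = 2 × 436 = 872.
Actual frame index = 872269 − 872 = 871397.

871397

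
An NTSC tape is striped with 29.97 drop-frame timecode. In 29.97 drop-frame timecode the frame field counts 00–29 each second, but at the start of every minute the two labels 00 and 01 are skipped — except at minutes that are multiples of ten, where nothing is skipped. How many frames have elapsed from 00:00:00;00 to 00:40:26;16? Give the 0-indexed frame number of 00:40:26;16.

72724

As if non-drop at 30 labels/s: (0 × 3600 + 40 × 60 + 26) × 30 + 16 = 72796.
Minute boundaries passed: 40; those not divisible by 10: 40 − 4 = 36; dropped labels = 2 × 36 = 72.
Actual frame index = 72796 − 72 = 72724.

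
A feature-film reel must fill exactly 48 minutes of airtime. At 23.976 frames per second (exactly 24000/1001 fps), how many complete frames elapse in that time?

48 min = 2880 s.
Frames = 2880 × 24000/1001 = 69120000/1001 ≈ 69050.9491.
Complete frames: 69050.

69050 frames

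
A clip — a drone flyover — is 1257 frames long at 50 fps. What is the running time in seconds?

25.14 seconds

Running time = 1257 / (50) = 25.14 s.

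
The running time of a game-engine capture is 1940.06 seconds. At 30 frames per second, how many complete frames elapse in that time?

58201 frames

Frames = 1940.06 × 30 = 291009/5 ≈ 58201.8000.
Complete frames: 58201.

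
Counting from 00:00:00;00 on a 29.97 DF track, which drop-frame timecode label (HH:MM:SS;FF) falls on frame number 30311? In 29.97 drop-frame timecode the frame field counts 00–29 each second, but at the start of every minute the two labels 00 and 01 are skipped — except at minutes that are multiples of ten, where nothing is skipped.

Each 10-minute DF block holds 10 × 60 × 30 − 9 × 2 = 17982 frames. 30311 ÷ 17982 → 1 full block, remainder 12329.
Within the partial block the first minute is 1800 frames and each further minute 1798, so 6 further minute boundaries passed. Total skipped labels = 18 × 1 + 2 × 6 = 30.
Non-drop label index = 30311 + 30 = 30341; at 30 labels/s that is 00:16:51:11, i.e. DF 00:16:51;11.

00:16:51;11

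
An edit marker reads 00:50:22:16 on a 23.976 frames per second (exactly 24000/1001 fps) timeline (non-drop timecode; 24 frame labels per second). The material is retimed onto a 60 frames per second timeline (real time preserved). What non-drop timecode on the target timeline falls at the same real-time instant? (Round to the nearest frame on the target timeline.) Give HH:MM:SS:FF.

Source frame index: (0×3600 + 50×60 + 22) × 24 + 16 = 72544.
Real time: 72544 / (24000/1001) = 2269267/750 s.
Target frame: (2269267/750) × (60) = 4538534/25 ≈ 181541.360 → 181541.
At 60 labels/s: frame 181541 → 00:50:25:41.

00:50:25:41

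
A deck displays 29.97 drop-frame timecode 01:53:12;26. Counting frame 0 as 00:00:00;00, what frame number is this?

203582

As if non-drop at 30 labels/s: (1 × 3600 + 53 × 60 + 12) × 30 + 26 = 203786.
Minute boundaries passed: 113; those not divisible by 10: 113 − 11 = 102; dropped labels = 2 × 102 = 204.
Actual frame index = 203786 − 204 = 203582.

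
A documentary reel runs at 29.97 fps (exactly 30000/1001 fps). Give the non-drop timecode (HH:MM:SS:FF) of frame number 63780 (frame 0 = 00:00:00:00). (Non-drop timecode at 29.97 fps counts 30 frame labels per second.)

63780 ÷ 30 = 2126 full seconds, remainder 0 frames.
2126 s = 0 h 35 min 26 s.
Timecode: 00:35:26:00.

00:35:26:00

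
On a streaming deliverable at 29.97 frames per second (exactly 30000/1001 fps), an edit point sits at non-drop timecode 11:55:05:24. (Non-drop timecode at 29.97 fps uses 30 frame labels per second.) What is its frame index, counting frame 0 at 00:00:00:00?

Total seconds to the label: (11 × 3600 + 55 × 60 + 5) = 42905.
Frame index = 42905 × 30 + 24 = 1287174.

1287174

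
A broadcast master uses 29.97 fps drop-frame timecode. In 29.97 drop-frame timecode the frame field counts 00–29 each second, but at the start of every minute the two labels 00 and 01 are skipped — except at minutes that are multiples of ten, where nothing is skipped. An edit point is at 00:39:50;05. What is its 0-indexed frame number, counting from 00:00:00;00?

As if non-drop at 30 labels/s: (0 × 3600 + 39 × 60 + 50) × 30 + 5 = 71705.
Minute boundaries passed: 39; those not divisible by 10: 39 − 3 = 36; dropped labels = 2 × 36 = 72.
Actual frame index = 71705 − 72 = 71633.

71633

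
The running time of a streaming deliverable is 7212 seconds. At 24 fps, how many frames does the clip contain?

173088 frames

Frames = 7212 × 24 = 173088.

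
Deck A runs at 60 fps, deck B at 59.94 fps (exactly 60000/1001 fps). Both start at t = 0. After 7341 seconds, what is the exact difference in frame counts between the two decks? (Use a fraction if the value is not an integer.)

A emits 60 × 7341 = 440460 frames; B emits 60000/1001 × 7341 = 440460000/1001.
Difference = 440460/1001 frames (≈ 440.0200); B is behind A.

440460/1001 frames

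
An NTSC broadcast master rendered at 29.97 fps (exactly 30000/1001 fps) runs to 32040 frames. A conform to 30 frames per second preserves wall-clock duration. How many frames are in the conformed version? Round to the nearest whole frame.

Frames at target rate = 32040 × (30) / (30000/1001) = 801801/25 ≈ 32072.040.
Nearest whole frame: 32072.

32072 frames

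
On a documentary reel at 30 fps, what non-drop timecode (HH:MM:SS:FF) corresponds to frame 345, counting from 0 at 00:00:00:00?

00:00:11:15

345 ÷ 30 = 11 full seconds, remainder 15 frames.
11 s = 0 h 0 min 11 s.
Timecode: 00:00:11:15.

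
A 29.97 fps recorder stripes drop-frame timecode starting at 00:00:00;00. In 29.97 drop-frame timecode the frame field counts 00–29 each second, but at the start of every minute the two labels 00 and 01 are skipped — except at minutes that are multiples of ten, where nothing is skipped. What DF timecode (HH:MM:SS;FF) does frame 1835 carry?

Ten DF minutes hold 17982 frames, so frame 1835 lies in block 0 (frames 0–17981) with 1835 frames into that block.
The block's first minute is 1800 frames and the rest 1798 each; 1835 frames reaches minute 1, so 0 × 18 + 1 × 2 = 2 labels have been skipped so far.
Adding those back, label number 1835 + 2 = 1837 at 30 labels/s is 61 s + 7 f = 0 h 1 min 1 s frame 7, i.e. 00:01:01;07.

00:01:01;07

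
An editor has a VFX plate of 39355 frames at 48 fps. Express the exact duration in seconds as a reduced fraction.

Running time = 39355 ÷ (48) = 39355 × 1/48 = 39355/48 s.

39355/48 seconds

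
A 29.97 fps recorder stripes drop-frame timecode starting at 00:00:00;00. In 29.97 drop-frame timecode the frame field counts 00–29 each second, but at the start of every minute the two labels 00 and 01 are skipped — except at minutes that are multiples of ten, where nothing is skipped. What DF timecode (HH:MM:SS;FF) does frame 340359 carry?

Ten DF minutes hold 17982 frames, so frame 340359 lies in block 18 (frames 323676–341657) with 16683 frames into that block.
The block's first minute is 1800 frames and the rest 1798 each; 16683 frames reaches minute 9, so 18 × 18 + 9 × 2 = 342 labels have been skipped so far.
Adding those back, label number 340359 + 342 = 340701 at 30 labels/s is 11356 s + 21 f = 3 h 9 min 16 s frame 21, i.e. 03:09:16;21.

03:09:16;21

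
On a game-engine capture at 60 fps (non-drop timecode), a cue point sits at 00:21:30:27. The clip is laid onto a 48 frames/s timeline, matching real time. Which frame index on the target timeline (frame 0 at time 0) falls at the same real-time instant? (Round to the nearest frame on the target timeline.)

Source frame index: (0×3600 + 21×60 + 30) × 60 + 27 = 77427.
Real time: 77427 / (60) = 25809/20 s.
Target frame: (25809/20) × (48) = 309708/5 ≈ 61941.600 → 61942.

frame 61942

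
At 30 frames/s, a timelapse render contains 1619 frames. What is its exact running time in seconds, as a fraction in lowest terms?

1619/30 seconds

Running time = 1619 ÷ (30) = 1619 × 1/30 = 1619/30 s.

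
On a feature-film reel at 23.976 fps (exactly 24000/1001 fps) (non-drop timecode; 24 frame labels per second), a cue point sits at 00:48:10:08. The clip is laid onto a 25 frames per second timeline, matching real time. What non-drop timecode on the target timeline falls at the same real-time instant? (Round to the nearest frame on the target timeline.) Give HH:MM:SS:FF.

Source frame index: (0×3600 + 48×60 + 10) × 24 + 8 = 69368.
Real time: 69368 / (24000/1001) = 8679671/3000 s.
Target frame: (8679671/3000) × (25) = 8679671/120 ≈ 72330.592 → 72331.
At 25 labels/s: frame 72331 → 00:48:13:06.

00:48:13:06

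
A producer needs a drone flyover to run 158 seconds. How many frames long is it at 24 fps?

Frames = 158 × 24 = 3792.

3792 frames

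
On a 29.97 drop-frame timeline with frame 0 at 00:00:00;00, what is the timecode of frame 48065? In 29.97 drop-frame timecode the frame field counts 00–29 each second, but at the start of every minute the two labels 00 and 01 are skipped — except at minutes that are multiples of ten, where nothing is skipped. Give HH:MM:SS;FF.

00:26:43;23

Each 10-minute DF block holds 10 × 60 × 30 − 9 × 2 = 17982 frames. 48065 ÷ 17982 → 2 full blocks, remainder 12101.
Within the partial block the first minute is 1800 frames and each further minute 1798, so 6 further minute boundaries passed. Total skipped labels = 18 × 2 + 2 × 6 = 48.
Non-drop label index = 48065 + 48 = 48113; at 30 labels/s that is 00:26:43:23, i.e. DF 00:26:43;23.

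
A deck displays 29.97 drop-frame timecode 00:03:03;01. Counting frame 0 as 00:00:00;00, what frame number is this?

5485

Complete 10-minute blocks: 0, each 17982 frames → 0.
Remaining 3 whole minutes in the current block: 1800 + 2 × 1798 = 5396 frames.
Within the current minute: 3 × 30 + 1 − 2 = 89 (labels ;00/;01 skipped at this minute). Total = 0 + 5396 + 89 = 5485.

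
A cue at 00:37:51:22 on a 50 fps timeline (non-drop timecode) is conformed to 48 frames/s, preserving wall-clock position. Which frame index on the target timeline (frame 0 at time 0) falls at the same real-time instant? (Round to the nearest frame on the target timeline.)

Source frame index: (0×3600 + 37×60 + 51) × 50 + 22 = 113572.
Real time: 113572 / (50) = 56786/25 s.
Target frame: (56786/25) × (48) = 2725728/25 ≈ 109029.120 → 109029.

frame 109029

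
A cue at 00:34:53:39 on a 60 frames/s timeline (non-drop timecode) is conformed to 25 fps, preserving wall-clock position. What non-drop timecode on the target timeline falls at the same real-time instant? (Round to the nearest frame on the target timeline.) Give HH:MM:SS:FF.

Source frame index: (0×3600 + 34×60 + 53) × 60 + 39 = 125619.
Real time: 125619 / (60) = 41873/20 s.
Target frame: (41873/20) × (25) = 209365/4 ≈ 52341.250 → 52341.
At 25 labels/s: frame 52341 → 00:34:53:16.

00:34:53:16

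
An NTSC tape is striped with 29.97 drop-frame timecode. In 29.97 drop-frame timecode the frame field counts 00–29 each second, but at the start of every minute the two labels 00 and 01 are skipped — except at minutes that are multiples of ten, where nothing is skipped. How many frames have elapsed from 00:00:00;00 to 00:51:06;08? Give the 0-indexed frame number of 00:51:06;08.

As if non-drop at 30 labels/s: (0 × 3600 + 51 × 60 + 6) × 30 + 8 = 91988.
Minute boundaries passed: 51; those not divisible by 10: 51 − 5 = 46; dropped labels = 2 × 46 = 92.
Actual frame index = 91988 − 92 = 91896.

91896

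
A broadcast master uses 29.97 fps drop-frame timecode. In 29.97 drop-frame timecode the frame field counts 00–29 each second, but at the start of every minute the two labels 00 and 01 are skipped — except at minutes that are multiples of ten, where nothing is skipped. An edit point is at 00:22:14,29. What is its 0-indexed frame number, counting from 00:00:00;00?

40009

Complete 10-minute blocks: 2, each 17982 frames → 35964.
Remaining 2 whole minutes in the current block: 1800 + 1 × 1798 = 3598 frames.
Within the current minute: 14 × 30 + 29 − 2 = 447 (labels ;00/;01 skipped at this minute). Total = 35964 + 3598 + 447 = 40009.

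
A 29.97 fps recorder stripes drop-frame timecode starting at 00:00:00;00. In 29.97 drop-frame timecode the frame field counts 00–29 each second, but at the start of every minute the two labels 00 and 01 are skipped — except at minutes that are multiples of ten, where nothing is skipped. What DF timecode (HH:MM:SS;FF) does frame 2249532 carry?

20:50:59;12

Each 10-minute DF block holds 10 × 60 × 30 − 9 × 2 = 17982 frames. 2249532 ÷ 17982 → 125 full blocks, remainder 1782.
Within the partial block the first minute is 1800 frames and each further minute 1798, so 0 further minute boundaries passed. Total skipped labels = 18 × 125 + 2 × 0 = 2250.
Non-drop label index = 2249532 + 2250 = 2251782; at 30 labels/s that is 20:50:59:12, i.e. DF 20:50:59;12.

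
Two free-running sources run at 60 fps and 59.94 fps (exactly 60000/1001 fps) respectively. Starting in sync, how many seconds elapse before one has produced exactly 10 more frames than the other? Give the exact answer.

1001/6 seconds

The gap grows by |60000/1001 − 60| = 60/1001 frames per second.
Time for a 10-frame gap: 10 ÷ (60/1001) = 1001/6 s.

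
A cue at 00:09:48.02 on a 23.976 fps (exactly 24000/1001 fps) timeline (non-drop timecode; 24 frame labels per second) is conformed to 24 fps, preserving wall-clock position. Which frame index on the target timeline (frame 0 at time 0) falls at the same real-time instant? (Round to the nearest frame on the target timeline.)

Source frame index: (0×3600 + 9×60 + 48) × 24 + 2 = 14114.
Real time: 14114 / (24000/1001) = 7064057/12000 s.
Target frame: (7064057/12000) × (24) = 7064057/500 ≈ 14128.114 → 14128.

frame 14128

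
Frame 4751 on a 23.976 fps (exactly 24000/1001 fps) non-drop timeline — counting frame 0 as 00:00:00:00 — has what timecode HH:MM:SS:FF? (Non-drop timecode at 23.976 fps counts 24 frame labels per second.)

4751 ÷ 24 = 197 full seconds, remainder 23 frames.
197 s = 0 h 3 min 17 s.
Timecode: 00:03:17:23.

00:03:17:23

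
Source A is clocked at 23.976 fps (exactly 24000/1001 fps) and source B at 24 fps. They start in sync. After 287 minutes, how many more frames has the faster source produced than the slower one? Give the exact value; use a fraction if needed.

287 min = 17220 s.
A emits 24000/1001 × 17220 = 59040000/143 frames; B emits 24 × 17220 = 413280.
Difference = 59040/143 frames (≈ 412.8671); B is ahead of A.

59040/143 frames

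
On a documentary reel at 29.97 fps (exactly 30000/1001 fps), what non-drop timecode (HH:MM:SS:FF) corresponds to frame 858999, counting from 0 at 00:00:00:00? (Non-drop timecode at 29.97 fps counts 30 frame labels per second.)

858999 ÷ 30 = 28633 full seconds, remainder 9 frames.
28633 s = 7 h 57 min 13 s.
Timecode: 07:57:13:09.

07:57:13:09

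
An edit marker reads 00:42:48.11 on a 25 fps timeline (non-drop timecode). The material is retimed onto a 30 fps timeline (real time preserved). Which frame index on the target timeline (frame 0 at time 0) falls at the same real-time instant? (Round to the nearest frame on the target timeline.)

frame 77053

Source frame index: (0×3600 + 42×60 + 48) × 25 + 11 = 64211.
Real time: 64211 / (25) = 64211/25 s.
Target frame: (64211/25) × (30) = 385266/5 ≈ 77053.200 → 77053.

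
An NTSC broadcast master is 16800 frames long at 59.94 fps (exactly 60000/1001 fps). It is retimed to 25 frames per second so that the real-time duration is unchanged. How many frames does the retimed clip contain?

Target frames = source frames × (target rate / source rate) = 16800 × (25)/(60000/1001) = 16800 × 1001/2400 = 7007.

7007 frames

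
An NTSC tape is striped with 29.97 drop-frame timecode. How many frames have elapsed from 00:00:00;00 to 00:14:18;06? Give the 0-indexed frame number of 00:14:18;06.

As if non-drop at 30 labels/s: (0 × 3600 + 14 × 60 + 18) × 30 + 6 = 25746.
Minute boundaries passed: 14; those not divisible by 10: 14 − 1 = 13; dropped labels = 2 × 13 = 26.
Actual frame index = 25746 − 26 = 25720.

25720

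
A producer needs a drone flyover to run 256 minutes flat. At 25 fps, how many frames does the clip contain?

256 min = 15360 s.
Frames = 15360 × 25 = 384000.

384000 frames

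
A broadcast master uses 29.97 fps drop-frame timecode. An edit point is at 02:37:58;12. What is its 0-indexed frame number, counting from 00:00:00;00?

284068

As if non-drop at 30 labels/s: (2 × 3600 + 37 × 60 + 58) × 30 + 12 = 284352.
Minute boundaries passed: 157; those not divisible by 10: 157 − 15 = 142; dropped labels = 2 × 142 = 284.
Actual frame index = 284352 − 284 = 284068.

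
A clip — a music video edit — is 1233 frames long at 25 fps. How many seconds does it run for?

49.32 seconds

Running time = 1233 / (25) = 49.32 s.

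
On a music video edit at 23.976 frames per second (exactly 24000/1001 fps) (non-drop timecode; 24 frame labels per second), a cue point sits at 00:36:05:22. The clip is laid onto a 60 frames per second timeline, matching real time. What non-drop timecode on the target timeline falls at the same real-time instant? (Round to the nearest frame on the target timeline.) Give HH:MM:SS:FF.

00:36:08:05

Source frame index: (0×3600 + 36×60 + 5) × 24 + 22 = 51982.
Real time: 51982 / (24000/1001) = 26016991/12000 s.
Target frame: (26016991/12000) × (60) = 26016991/200 ≈ 130084.955 → 130085.
At 60 labels/s: frame 130085 → 00:36:08:05.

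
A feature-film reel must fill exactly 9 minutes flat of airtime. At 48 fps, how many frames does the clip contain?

25920 frames

9 min = 540 s.
Frames = 540 × 48 = 25920.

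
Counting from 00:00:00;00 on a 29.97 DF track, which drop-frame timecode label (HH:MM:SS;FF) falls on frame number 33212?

Each 10-minute DF block holds 10 × 60 × 30 − 9 × 2 = 17982 frames. 33212 ÷ 17982 → 1 full block, remainder 15230.
Within the partial block the first minute is 1800 frames and each further minute 1798, so 8 further minute boundaries passed. Total skipped labels = 18 × 1 + 2 × 8 = 34.
Non-drop label index = 33212 + 34 = 33246; at 30 labels/s that is 00:18:28:06, i.e. DF 00:18:28;06.

00:18:28;06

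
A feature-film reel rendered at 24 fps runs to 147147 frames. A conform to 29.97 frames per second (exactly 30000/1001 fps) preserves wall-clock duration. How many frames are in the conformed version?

183750 frames

Target frames = source frames × (target rate / source rate) = 147147 × (30000/1001)/(24) = 147147 × 1250/1001 = 183750.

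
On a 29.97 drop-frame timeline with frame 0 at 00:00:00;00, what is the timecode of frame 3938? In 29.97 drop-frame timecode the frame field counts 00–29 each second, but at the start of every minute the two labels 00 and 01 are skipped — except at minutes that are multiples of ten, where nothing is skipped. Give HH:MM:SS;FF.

Each 10-minute DF block holds 10 × 60 × 30 − 9 × 2 = 17982 frames. 3938 ÷ 17982 → 0 full blocks, remainder 3938.
Within the partial block the first minute is 1800 frames and each further minute 1798, so 2 further minute boundaries passed. Total skipped labels = 18 × 0 + 2 × 2 = 4.
Non-drop label index = 3938 + 4 = 3942; at 30 labels/s that is 00:02:11:12, i.e. DF 00:02:11;12.

00:02:11;12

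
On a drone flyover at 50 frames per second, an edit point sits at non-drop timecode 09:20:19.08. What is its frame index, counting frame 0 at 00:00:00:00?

1680958

Total seconds to the label: (9 × 3600 + 20 × 60 + 19) = 33619.
Frame index = 33619 × 50 + 8 = 1680958.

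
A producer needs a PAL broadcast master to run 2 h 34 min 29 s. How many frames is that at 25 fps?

2 h 34 min 29 s = 9269 s.
Frames = 9269 × 25 = 231725.

231725 frames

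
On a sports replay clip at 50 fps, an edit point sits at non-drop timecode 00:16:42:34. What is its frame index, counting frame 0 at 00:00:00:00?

Total seconds to the label: (0 × 3600 + 16 × 60 + 42) = 1002.
Frame index = 1002 × 50 + 34 = 50134.

frame 50134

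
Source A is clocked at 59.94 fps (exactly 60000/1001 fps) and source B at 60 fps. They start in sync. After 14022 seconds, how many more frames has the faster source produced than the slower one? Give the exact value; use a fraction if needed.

841320/1001 frames

A emits 60000/1001 × 14022 = 841320000/1001 frames; B emits 60 × 14022 = 841320.
Difference = 841320/1001 frames (≈ 840.4795); B is ahead of A.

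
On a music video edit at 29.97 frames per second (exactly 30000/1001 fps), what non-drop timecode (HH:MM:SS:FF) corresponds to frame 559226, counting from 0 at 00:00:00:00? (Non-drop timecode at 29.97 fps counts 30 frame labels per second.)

05:10:40:26

559226 ÷ 30 = 18640 full seconds, remainder 26 frames.
18640 s = 5 h 10 min 40 s.
Timecode: 05:10:40:26.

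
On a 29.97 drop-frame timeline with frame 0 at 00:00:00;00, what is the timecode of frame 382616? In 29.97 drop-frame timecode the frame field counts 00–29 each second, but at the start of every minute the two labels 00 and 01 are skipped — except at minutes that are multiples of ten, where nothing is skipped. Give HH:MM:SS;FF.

Ten DF minutes hold 17982 frames, so frame 382616 lies in block 21 (frames 377622–395603) with 4994 frames into that block.
The block's first minute is 1800 frames and the rest 1798 each; 4994 frames reaches minute 2, so 21 × 18 + 2 × 2 = 382 labels have been skipped so far.
Adding those back, label number 382616 + 382 = 382998 at 30 labels/s is 12766 s + 18 f = 3 h 32 min 46 s frame 18, i.e. 03:32:46;18.

03:32:46;18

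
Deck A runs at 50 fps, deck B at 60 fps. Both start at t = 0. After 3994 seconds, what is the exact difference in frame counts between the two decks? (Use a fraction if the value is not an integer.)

39940 frames

A emits 50 × 3994 = 199700 frames; B emits 60 × 3994 = 239640.
Difference = 39940 frames; B is ahead of A.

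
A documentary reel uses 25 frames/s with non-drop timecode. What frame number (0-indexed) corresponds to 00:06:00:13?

frame 9013

Total seconds to the label: (0 × 3600 + 6 × 60 + 0) = 360.
Frame index = 360 × 25 + 13 = 9013.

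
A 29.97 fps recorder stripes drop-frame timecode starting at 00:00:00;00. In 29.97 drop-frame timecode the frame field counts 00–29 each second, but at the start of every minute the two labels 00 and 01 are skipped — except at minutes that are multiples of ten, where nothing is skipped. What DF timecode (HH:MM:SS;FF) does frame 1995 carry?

00:01:06;17

Each 10-minute DF block holds 10 × 60 × 30 − 9 × 2 = 17982 frames. 1995 ÷ 17982 → 0 full blocks, remainder 1995.
Within the partial block the first minute is 1800 frames and each further minute 1798, so 1 further minute boundary passed. Total skipped labels = 18 × 0 + 2 × 1 = 2.
Non-drop label index = 1995 + 2 = 1997; at 30 labels/s that is 00:01:06:17, i.e. DF 00:01:06;17.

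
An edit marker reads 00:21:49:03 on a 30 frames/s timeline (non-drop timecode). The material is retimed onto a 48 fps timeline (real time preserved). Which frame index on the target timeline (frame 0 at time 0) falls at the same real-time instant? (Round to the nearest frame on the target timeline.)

Source frame index: (0×3600 + 21×60 + 49) × 30 + 3 = 39273.
Real time: 39273 / (30) = 13091/10 s.
Target frame: (13091/10) × (48) = 314184/5 ≈ 62836.800 → 62837.

frame 62837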